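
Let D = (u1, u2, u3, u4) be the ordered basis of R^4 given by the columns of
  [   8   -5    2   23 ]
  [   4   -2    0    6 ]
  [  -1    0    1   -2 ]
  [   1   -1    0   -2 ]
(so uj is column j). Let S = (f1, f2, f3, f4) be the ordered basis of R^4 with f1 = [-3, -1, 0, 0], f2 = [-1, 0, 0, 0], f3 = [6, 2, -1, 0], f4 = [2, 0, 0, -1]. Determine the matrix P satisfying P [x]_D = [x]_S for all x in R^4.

Column j of P is [uj]_S, since P maps D-coordinates to S-coordinates.
Expressing u1 in S: u1 = -2f1 + 2f2 + f3 - f4, so column 1 of P is [-2, 2, 1, -1].
Doing the same for each uj gives P = [[-2, 2, -2, -2], [2, 1, -2, -1], [1, 0, -1, 2], [-1, 1, 0, 2]].

[[-2, 2, -2, -2], [2, 1, -2, -1], [1, 0, -1, 2], [-1, 1, 0, 2]]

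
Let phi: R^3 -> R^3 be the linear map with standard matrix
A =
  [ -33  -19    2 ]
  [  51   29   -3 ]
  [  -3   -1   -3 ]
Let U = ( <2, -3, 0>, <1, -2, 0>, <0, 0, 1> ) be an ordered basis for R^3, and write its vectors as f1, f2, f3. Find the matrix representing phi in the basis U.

[[-3, 3, 1], [-3, -1, 0], [-3, -1, -3]]

With P the matrix whose columns are f1, ..., f3, [phi]_U = P^(-1) A P.
Column by column: phi(f1) = A f1 = <-9, 15, -3>; its U-coordinates <-3, -3, -3> give column 1.
Continuing for each basis vector yields [phi]_U = [[-3, 3, 1], [-3, -1, 0], [-3, -1, -3]].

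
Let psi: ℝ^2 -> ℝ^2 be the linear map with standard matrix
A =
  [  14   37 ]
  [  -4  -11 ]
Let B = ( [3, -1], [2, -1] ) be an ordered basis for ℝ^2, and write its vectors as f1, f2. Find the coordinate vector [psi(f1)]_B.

[3, -2]

Compute psi(f1) = A f1 = [5, -1] in standard coordinates.
Then write this in B-coordinates: solve for y in y_1 f1 + y_2 f2 = [5, -1].
This gives y = [3, -2], which is column 1 of [psi]_B.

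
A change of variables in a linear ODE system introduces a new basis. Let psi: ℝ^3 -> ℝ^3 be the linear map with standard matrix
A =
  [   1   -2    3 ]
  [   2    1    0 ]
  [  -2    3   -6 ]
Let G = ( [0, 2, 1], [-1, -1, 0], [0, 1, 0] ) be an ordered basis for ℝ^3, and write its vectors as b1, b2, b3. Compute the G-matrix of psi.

Let P have columns b1, ..., b3. Then [psi]_G = P^(-1) A P.
Here det P = -1, so P^(-1) is integer; computing A P first and then P^(-1)(A P) gives [[0, -1, 3], [1, -1, 2], [3, -2, -3]].

[[0, -1, 3], [1, -1, 2], [3, -2, -3]]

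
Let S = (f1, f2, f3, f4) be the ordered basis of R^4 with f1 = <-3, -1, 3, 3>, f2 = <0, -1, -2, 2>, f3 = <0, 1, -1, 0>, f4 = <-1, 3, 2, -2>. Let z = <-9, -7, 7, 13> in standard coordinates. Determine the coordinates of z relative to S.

We seek scalars with c_1 f1 + ... + c_4 f4 = z; equivalently solve M c = z where the columns of M are f1, ..., f4.
Solving this 4x4 system gives c = (3, 2, -2, 0).
Check: 3f1 + 2f2 - 2f3 + 0·f4 = <-9, -7, 7, 13>.

<3, 2, -2, 0>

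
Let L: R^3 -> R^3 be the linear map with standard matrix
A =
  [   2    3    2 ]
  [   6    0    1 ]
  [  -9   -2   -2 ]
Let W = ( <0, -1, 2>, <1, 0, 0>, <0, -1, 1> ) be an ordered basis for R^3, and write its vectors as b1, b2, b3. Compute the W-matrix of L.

[[0, -3, 1], [1, 2, -1], [-2, -3, -2]]

Let P have columns b1, ..., b3. Then [L]_W = P^(-1) A P.
Here det P = -1, so P^(-1) is integer; computing A P first and then P^(-1)(A P) gives [[0, -3, 1], [1, 2, -1], [-2, -3, -2]].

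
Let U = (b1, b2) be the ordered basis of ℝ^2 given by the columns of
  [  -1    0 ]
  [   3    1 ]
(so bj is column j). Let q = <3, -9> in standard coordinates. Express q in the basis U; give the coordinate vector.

[q]_U is the unique c with M c = q, where M has columns b1, b2.
System: -c_1 + 0c_2 = 3, 3c_1 + c_2 = -9; solving gives c_1 = -3, c_2 = 0.
Check: -3b1 + 0·b2 = <3, -9>.

<-3, 0>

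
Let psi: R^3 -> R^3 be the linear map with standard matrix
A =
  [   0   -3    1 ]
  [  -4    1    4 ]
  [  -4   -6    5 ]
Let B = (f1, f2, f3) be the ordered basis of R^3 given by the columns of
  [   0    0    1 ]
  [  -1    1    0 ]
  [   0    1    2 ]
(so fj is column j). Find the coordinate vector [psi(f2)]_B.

(-2, 3, -2)

Compute psi(f2) = A f2 = (-2, 5, -1) in standard coordinates.
Then write this in B-coordinates: solve for y in y_1 f1 + ... + y_3 f3 = (-2, 5, -1).
This gives y = (-2, 3, -2), which is column 2 of [psi]_B.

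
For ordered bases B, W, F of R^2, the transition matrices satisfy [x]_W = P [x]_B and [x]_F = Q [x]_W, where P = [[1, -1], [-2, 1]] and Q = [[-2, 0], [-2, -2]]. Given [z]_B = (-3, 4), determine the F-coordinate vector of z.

(14, -6)

First [z]_W = P [z]_B = (-7, 10).
Then [z]_F = Q [z]_W = (14, -6).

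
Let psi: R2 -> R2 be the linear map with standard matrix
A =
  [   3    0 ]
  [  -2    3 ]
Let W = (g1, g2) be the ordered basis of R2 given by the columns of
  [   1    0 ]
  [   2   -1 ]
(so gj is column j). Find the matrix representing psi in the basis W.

[[3, 0], [2, 3]]

With P the matrix whose columns are g1, g2, [psi]_W = P^(-1) A P.
Column by column: psi(g1) = A g1 = (3, 4); its W-coordinates (3, 2) give column 1.
Continuing for each basis vector yields [psi]_W = [[3, 0], [2, 3]].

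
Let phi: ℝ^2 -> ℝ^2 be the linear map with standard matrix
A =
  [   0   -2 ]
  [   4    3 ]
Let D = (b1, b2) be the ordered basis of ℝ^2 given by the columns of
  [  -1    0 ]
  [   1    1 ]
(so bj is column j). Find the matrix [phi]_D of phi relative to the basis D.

The j-th column of [phi]_D is [phi(bj)]_D.
phi(b1) = A b1 = (-2, -1) = 2b1 - 3b2, so column 1 is (2, -3).
Repeating for b2 and assembling the columns gives [[2, 2], [-3, 1]].

[[2, 2], [-3, 1]]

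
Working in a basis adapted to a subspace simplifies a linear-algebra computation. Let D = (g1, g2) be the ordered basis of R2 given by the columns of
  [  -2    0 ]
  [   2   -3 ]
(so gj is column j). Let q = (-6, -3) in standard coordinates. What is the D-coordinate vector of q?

(3, 3)

[q]_D is the unique c with M c = q, where M has columns g1, g2.
System: -2c_1 + 0c_2 = -6, 2c_1 - 3c_2 = -3; solving gives c_1 = 3, c_2 = 3.
Check: 3g1 + 3g2 = (-6, -3).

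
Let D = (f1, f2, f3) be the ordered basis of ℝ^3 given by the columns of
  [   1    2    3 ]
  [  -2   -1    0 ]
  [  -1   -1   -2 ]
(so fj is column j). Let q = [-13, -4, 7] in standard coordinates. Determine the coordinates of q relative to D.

[3, -2, -4]

Write q = c_1 f1 + ... + c_3 f3 and solve for the c_i.
Row-reducing the augmented matrix [M | q] gives c = (3, -2, -4).
Check: 3f1 - 2f2 - 4f3 = [-13, -4, 7].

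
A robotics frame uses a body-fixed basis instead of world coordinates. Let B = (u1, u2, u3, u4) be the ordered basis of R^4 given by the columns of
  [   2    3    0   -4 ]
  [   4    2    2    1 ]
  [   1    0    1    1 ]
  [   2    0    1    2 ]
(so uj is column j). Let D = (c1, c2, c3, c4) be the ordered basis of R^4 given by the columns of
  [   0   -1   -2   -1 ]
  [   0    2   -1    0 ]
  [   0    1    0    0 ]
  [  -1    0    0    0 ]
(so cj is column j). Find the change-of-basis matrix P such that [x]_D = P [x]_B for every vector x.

[[-2, 0, -1, -2], [1, 0, 1, 1], [-2, -2, 0, 1], [1, 1, -1, 1]]

Take x = uj: its B-coordinates are the j-th standard unit vector, so P e_j — column j of P — equals [uj]_D.
u1 = -2c1 + c2 - 2c3 + c4, giving column 1 = [-2, 1, -2, 1]; repeating for each j gives P = [[-2, 0, -1, -2], [1, 0, 1, 1], [-2, -2, 0, 1], [1, 1, -1, 1]].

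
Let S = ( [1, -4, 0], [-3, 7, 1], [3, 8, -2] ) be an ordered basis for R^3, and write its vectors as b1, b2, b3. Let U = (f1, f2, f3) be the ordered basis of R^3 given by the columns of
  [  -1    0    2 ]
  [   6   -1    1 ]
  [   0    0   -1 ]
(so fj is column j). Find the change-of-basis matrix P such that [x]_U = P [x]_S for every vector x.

[[-1, 1, 1], [-2, -2, 0], [0, -1, 2]]

Let M have columns bj and N have columns fj. Then for every x, N [x]_U = x = M [x]_S, so P = N^(-1) M.
Since det N = -1, N^(-1) has integer entries; multiplying gives P = [[-1, 1, 1], [-2, -2, 0], [0, -1, 2]].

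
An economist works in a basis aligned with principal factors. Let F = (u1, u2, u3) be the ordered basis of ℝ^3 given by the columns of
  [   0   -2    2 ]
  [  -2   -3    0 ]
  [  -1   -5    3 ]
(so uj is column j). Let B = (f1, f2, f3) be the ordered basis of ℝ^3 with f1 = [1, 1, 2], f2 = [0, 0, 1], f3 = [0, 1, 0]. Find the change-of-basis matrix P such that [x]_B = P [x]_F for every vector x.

Let M have columns uj and N have columns fj. Then for every x, N [x]_B = x = M [x]_F, so P = N^(-1) M.
Since det N = -1, N^(-1) has integer entries; multiplying gives P = [[0, -2, 2], [-1, -1, -1], [-2, -1, -2]].

[[0, -2, 2], [-1, -1, -1], [-2, -1, -2]]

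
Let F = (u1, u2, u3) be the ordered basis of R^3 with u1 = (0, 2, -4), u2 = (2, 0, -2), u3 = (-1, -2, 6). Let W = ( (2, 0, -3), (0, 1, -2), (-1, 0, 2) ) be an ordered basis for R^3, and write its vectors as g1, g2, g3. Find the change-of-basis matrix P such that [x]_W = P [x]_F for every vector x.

Column j of P is [uj]_W, since P maps F-coordinates to W-coordinates.
Expressing u1 in W: u1 = 0·g1 + 2g2 + 0·g3, so column 1 of P is (0, 2, 0).
Doing the same for each uj gives P = [[0, 2, 0], [2, 0, -2], [0, 2, 1]].

[[0, 2, 0], [2, 0, -2], [0, 2, 1]]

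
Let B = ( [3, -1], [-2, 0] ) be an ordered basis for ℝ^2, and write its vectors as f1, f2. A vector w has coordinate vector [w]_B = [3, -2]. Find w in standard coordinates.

w = M [w]_B, where M has columns f1, f2.
Carrying out the matrix-vector product, w = [13, -3].

[13, -3]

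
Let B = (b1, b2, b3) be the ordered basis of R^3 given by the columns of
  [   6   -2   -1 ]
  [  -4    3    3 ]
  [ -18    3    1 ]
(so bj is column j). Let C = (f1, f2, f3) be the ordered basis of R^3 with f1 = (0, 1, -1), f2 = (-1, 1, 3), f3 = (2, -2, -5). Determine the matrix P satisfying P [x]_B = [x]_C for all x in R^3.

Let M have columns bj and N have columns fj. Then for every x, N [x]_C = x = M [x]_B, so P = N^(-1) M.
Since det N = 1, N^(-1) has integer entries; multiplying gives P = [[2, 1, 2], [-2, -2, 1], [2, -2, 0]].

[[2, 1, 2], [-2, -2, 1], [2, -2, 0]]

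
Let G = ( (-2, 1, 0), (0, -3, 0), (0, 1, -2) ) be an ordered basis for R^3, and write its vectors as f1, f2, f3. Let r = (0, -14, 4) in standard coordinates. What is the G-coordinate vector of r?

We seek scalars with c_1 f1 + ... + c_3 f3 = r; equivalently solve M c = r where the columns of M are f1, ..., f3.
Row-reducing the augmented matrix [M | r] gives c = (0, 4, -2).
Check: 0·f1 + 4f2 - 2f3 = (0, -14, 4).

(0, 4, -2)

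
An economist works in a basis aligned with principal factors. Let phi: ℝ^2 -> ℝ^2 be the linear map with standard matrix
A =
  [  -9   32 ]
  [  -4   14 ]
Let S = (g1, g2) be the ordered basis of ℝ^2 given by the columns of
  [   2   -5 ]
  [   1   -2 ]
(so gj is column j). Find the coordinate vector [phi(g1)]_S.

[2, -2]

Column 1 of [phi]_S is the S-coordinate vector of phi(g1).
In standard coordinates phi(g1) = A g1 = [14, 6].
Converting to S: [14, 6] = 2g1 - 2g2, so the coordinate vector is [2, -2].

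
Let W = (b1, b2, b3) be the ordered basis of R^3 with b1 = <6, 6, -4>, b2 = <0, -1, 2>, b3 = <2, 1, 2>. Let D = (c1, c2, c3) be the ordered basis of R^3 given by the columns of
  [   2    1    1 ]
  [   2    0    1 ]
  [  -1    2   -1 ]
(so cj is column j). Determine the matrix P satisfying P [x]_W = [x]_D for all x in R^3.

Column j of P is [bj]_D, since P maps W-coordinates to D-coordinates.
Expressing b1 in D: b1 = 2c1 + 0·c2 + 2c3, so column 1 of P is <2, 0, 2>.
Doing the same for each bj gives P = [[2, -1, 1], [0, 1, 1], [2, 1, -1]].

[[2, -1, 1], [0, 1, 1], [2, 1, -1]]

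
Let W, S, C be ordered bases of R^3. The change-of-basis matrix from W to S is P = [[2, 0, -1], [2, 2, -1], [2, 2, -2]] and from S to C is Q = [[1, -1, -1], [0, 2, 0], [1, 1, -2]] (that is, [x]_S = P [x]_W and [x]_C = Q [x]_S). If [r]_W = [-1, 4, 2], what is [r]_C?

Composing the changes, [r]_C = Q P [r]_W.
Q P = [[-2, -4, 2], [4, 4, -2], [0, -2, 2]]; applying this to [-1, 4, 2] gives [-10, 8, -4].

[-10, 8, -4]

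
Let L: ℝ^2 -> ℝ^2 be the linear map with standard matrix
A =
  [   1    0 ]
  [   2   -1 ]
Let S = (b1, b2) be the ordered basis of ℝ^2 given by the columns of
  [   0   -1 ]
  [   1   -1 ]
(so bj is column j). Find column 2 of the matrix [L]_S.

(0, 1)

Column 2 of [L]_S is the S-coordinate vector of L(b2).
In standard coordinates L(b2) = A b2 = (-1, -1).
Converting to S: (-1, -1) = 0·b1 + b2, so the coordinate vector is (0, 1).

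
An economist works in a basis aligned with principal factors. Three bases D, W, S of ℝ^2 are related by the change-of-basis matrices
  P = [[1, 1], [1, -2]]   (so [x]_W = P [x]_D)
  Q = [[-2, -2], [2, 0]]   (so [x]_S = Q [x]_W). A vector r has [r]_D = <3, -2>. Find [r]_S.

Composing the changes, [r]_S = Q P [r]_D.
Q P = [[-4, 2], [2, 2]]; applying this to <3, -2> gives <-16, 2>.

<-16, 2>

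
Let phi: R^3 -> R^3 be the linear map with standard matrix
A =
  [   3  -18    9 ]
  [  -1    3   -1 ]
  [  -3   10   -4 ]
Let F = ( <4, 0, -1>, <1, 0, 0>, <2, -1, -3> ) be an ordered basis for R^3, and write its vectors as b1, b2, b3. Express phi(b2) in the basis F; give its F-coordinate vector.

Column 2 of [phi]_F is the F-coordinate vector of phi(b2).
In standard coordinates phi(b2) = A b2 = <3, -1, -3>.
Converting to F: <3, -1, -3> = 0·b1 + b2 + b3, so the coordinate vector is <0, 1, 1>.

<0, 1, 1>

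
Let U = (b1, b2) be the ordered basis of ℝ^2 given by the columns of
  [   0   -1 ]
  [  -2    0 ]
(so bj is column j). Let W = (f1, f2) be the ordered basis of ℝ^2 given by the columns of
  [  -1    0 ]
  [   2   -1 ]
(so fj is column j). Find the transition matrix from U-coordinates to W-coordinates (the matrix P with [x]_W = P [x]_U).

[[0, 1], [2, 2]]

Let M have columns bj and N have columns fj. Then for every x, N [x]_W = x = M [x]_U, so P = N^(-1) M.
Since det N = 1, N^(-1) has integer entries; multiplying gives P = [[0, 1], [2, 2]].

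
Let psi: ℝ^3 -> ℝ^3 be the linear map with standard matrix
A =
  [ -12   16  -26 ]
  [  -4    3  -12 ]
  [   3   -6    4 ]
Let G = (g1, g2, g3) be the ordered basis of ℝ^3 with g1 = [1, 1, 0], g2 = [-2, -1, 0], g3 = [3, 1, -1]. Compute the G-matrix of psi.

[[-3, 2, 1], [1, -3, -1], [3, 0, 1]]

Let P have columns g1, ..., g3. Then [psi]_G = P^(-1) A P.
Here det P = -1, so P^(-1) is integer; computing A P first and then P^(-1)(A P) gives [[-3, 2, 1], [1, -3, -1], [3, 0, 1]].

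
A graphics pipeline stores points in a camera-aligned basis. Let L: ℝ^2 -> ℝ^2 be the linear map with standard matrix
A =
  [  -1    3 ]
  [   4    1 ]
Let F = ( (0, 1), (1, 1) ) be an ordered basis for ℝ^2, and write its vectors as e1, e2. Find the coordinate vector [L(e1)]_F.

(-2, 3)

Compute L(e1) = A e1 = (3, 1) in standard coordinates.
Then write this in F-coordinates: solve for y in y_1 e1 + y_2 e2 = (3, 1).
This gives y = (-2, 3), which is column 1 of [L]_F.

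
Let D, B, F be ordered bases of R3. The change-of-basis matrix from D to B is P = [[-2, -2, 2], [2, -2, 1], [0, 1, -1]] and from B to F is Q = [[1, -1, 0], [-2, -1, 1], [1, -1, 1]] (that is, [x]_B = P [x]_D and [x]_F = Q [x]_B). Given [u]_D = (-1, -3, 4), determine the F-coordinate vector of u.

(8, -47, 1)

Apply P to get B-coordinates (16, 8, -7), then Q to get F-coordinates.
The result is [u]_F = (8, -47, 1).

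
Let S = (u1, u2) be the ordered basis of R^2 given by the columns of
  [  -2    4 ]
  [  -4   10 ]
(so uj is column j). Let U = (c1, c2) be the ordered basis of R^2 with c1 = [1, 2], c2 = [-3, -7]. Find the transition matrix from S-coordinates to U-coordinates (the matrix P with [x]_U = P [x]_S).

Column j of P is [uj]_U, since P maps S-coordinates to U-coordinates.
Expressing u1 in U: u1 = -2c1 + 0·c2, so column 1 of P is [-2, 0].
Doing the same for each uj gives P = [[-2, -2], [0, -2]].

[[-2, -2], [0, -2]]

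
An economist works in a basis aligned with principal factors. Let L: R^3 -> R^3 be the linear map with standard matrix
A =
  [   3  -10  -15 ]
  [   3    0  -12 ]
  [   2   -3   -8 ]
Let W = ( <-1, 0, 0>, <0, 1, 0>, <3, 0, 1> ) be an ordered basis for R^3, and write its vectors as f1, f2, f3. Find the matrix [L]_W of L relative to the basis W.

The j-th column of [L]_W is [L(fj)]_W.
L(f1) = A f1 = <-3, -3, -2> = -3f1 - 3f2 - 2f3, so column 1 is <-3, -3, -2>.
Repeating for f2, f3 and assembling the columns gives [[-3, 1, 0], [-3, 0, -3], [-2, -3, -2]].

[[-3, 1, 0], [-3, 0, -3], [-2, -3, -2]]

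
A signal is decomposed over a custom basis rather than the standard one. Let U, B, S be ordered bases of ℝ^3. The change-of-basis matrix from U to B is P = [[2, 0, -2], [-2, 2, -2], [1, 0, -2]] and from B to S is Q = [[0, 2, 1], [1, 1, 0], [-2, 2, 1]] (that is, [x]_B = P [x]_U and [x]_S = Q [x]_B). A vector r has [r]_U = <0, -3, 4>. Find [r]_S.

<-36, -22, -20>

Apply P to get B-coordinates <-8, -14, -8>, then Q to get S-coordinates.
The result is [r]_S = <-36, -22, -20>.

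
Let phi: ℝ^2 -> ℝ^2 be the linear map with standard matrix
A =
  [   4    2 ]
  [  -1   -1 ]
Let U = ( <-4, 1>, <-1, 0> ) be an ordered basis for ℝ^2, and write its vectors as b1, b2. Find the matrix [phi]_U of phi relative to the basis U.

Let P have columns b1, b2. Then [phi]_U = P^(-1) A P.
Here det P = 1, so P^(-1) is integer; computing A P first and then P^(-1)(A P) gives [[3, 1], [2, 0]].

[[3, 1], [2, 0]]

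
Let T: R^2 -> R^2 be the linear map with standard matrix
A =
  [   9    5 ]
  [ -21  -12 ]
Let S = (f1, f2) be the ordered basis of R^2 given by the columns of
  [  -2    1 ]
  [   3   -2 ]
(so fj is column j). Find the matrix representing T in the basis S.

[[0, -1], [-3, -3]]

With P the matrix whose columns are f1, f2, [T]_S = P^(-1) A P.
Column by column: T(f1) = A f1 = (-3, 6); its S-coordinates (0, -3) give column 1.
Continuing for each basis vector yields [T]_S = [[0, -1], [-3, -3]].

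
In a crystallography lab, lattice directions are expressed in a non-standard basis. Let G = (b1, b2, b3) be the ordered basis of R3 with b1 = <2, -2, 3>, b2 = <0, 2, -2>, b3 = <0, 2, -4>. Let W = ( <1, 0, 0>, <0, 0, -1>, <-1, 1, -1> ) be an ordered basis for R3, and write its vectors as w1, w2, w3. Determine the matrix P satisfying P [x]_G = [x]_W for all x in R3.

[[0, 2, 2], [-1, 0, 2], [-2, 2, 2]]

Column j of P is [bj]_W, since P maps G-coordinates to W-coordinates.
Expressing b1 in W: b1 = 0·w1 - w2 - 2w3, so column 1 of P is <0, -1, -2>.
Doing the same for each bj gives P = [[0, 2, 2], [-1, 0, 2], [-2, 2, 2]].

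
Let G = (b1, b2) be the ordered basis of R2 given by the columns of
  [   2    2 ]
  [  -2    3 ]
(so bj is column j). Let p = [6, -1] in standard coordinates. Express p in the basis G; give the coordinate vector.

[2, 1]

We seek scalars with c_1 b1 + c_2 b2 = p; equivalently solve M c = p where the columns of M are b1, b2.
System: 2c_1 + 2c_2 = 6, -2c_1 + 3c_2 = -1; solving gives c_1 = 2, c_2 = 1.
Check: 2b1 + b2 = [6, -1].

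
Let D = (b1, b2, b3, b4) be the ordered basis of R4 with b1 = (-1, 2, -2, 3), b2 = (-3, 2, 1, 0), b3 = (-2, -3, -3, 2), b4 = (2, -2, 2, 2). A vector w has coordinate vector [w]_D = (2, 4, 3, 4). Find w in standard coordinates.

By definition w = 2b1 + 4b2 + 3b3 + 4b4.
Summing componentwise gives (-12, -5, -1, 20).

(-12, -5, -1, 20)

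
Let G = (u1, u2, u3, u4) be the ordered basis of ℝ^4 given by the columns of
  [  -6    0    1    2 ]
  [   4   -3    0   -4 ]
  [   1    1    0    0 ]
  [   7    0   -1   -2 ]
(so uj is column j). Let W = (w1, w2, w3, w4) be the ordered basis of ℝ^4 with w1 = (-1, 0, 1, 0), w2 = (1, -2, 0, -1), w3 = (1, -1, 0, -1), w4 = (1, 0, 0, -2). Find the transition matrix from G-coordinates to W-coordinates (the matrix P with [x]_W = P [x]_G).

[[1, 1, 0, 0], [-1, 1, -1, 2], [-2, 1, 2, 0], [-2, -1, 0, 0]]

Let M have columns uj and N have columns wj. Then for every x, N [x]_W = x = M [x]_G, so P = N^(-1) M.
Since det N = -1, N^(-1) has integer entries; multiplying gives P = [[1, 1, 0, 0], [-1, 1, -1, 2], [-2, 1, 2, 0], [-2, -1, 0, 0]].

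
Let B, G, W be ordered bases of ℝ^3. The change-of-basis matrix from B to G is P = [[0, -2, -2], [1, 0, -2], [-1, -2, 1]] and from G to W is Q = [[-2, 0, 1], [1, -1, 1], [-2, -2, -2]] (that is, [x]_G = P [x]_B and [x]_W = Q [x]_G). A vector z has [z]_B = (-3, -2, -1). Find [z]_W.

Composing the changes, [z]_W = Q P [z]_B.
Q P = [[-1, 2, 5], [-2, -4, 1], [0, 8, 6]]; applying this to (-3, -2, -1) gives (-6, 13, -22).

(-6, 13, -22)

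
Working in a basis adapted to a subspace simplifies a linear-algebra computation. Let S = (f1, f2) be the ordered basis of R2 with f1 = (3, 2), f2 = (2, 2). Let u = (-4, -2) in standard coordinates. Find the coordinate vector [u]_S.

[u]_S is the unique c with M c = u, where M has columns f1, f2.
System: 3c_1 + 2c_2 = -4, 2c_1 + 2c_2 = -2; solving gives c_1 = -2, c_2 = 1.
Check: -2f1 + f2 = (-4, -2).

(-2, 1)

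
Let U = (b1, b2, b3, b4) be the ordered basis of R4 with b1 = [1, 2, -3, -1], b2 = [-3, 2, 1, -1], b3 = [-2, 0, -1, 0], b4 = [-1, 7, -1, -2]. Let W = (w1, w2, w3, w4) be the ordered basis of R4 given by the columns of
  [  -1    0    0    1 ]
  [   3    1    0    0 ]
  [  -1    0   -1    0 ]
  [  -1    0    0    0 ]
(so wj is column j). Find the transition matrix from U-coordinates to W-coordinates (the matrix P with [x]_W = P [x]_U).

[[1, 1, 0, 2], [-1, -1, 0, 1], [2, -2, 1, -1], [2, -2, -2, 1]]

Column j of P is [bj]_W, since P maps U-coordinates to W-coordinates.
Expressing b1 in W: b1 = w1 - w2 + 2w3 + 2w4, so column 1 of P is [1, -1, 2, 2].
Doing the same for each bj gives P = [[1, 1, 0, 2], [-1, -1, 0, 1], [2, -2, 1, -1], [2, -2, -2, 1]].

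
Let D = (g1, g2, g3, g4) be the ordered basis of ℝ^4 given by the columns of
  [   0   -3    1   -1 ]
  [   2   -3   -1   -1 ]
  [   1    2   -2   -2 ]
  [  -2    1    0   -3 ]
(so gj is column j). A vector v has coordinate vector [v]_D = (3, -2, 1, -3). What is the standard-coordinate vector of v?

By definition v = 3g1 - 2g2 + g3 - 3g4.
Summing componentwise gives (10, 14, 3, 1).

(10, 14, 3, 1)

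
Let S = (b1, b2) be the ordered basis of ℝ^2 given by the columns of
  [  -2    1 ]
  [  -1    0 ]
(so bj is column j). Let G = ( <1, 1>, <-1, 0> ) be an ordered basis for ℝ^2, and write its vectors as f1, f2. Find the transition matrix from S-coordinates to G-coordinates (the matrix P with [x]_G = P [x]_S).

[[-1, 0], [1, -1]]

Take x = bj: its S-coordinates are the j-th standard unit vector, so P e_j — column j of P — equals [bj]_G.
b1 = -f1 + f2, giving column 1 = <-1, 1>; repeating for each j gives P = [[-1, 0], [1, -1]].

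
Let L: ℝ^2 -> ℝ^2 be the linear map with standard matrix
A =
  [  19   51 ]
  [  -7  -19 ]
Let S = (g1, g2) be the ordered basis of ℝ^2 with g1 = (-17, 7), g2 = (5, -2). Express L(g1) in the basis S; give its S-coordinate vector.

Column 1 of [L]_S is the S-coordinate vector of L(g1).
In standard coordinates L(g1) = A g1 = (34, -14).
Converting to S: (34, -14) = -2g1 + 0·g2, so the coordinate vector is (-2, 0).

(-2, 0)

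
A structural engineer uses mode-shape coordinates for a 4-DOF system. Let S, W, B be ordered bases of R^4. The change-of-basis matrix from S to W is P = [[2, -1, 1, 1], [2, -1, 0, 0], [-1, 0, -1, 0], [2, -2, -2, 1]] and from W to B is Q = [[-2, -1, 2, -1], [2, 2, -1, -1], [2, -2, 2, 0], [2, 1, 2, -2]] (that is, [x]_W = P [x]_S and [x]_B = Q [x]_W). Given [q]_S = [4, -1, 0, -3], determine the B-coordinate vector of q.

First [q]_W = P [q]_S = [6, 9, -4, 7].
Then [q]_B = Q [q]_W = [-36, 27, -14, -1].

[-36, 27, -14, -1]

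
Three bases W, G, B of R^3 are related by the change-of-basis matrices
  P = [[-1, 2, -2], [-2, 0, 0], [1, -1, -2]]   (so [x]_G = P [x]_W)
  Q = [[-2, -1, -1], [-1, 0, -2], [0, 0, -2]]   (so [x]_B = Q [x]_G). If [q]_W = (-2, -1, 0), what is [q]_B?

(-3, 2, 2)

First [q]_G = P [q]_W = (0, 4, -1).
Then [q]_B = Q [q]_G = (-3, 2, 2).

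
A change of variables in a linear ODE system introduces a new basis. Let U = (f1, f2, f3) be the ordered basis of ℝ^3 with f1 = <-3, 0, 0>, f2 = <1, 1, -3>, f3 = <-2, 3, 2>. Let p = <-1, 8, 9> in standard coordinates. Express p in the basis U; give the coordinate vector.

<-2, -1, 3>

We seek scalars with c_1 f1 + ... + c_3 f3 = p; equivalently solve M c = p where the columns of M are f1, ..., f3.
Solving this 3x3 system gives c = (-2, -1, 3).
Check: -2f1 - f2 + 3f3 = <-1, 8, 9>.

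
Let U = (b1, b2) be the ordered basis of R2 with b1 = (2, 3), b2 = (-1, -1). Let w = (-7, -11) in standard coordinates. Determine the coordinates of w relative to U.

Write w = c_1 b1 + c_2 b2 and solve for the c_i.
System: 2c_1 - c_2 = -7, 3c_1 - c_2 = -11; solving gives c_1 = -4, c_2 = -1.
Check: -4b1 - b2 = (-7, -11).

(-4, -1)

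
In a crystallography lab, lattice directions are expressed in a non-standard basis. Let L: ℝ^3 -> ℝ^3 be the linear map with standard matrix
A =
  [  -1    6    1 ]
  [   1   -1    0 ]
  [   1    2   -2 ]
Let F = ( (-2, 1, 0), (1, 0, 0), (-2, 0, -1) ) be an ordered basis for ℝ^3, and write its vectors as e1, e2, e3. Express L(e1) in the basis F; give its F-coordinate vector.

(-3, 2, 0)

Compute L(e1) = A e1 = (8, -3, 0) in standard coordinates.
Then write this in F-coordinates: solve for y in y_1 e1 + ... + y_3 e3 = (8, -3, 0).
This gives y = (-3, 2, 0), which is column 1 of [L]_F.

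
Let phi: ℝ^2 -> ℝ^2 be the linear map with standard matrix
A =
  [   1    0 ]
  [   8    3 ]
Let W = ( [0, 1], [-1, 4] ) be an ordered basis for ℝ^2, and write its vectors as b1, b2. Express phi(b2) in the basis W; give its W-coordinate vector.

Compute phi(b2) = A b2 = [-1, 4] in standard coordinates.
Then write this in W-coordinates: solve for y in y_1 b1 + y_2 b2 = [-1, 4].
This gives y = [0, 1], which is column 2 of [phi]_W.

[0, 1]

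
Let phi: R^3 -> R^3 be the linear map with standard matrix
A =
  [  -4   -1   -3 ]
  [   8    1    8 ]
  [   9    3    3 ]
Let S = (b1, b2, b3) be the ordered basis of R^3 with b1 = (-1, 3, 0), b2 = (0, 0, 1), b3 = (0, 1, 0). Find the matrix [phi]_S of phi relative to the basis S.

[[-1, 3, 1], [0, 3, 3], [-2, -1, -2]]

The j-th column of [phi]_S is [phi(bj)]_S.
phi(b1) = A b1 = (1, -5, 0) = -b1 + 0·b2 - 2b3, so column 1 is (-1, 0, -2).
Repeating for b2, b3 and assembling the columns gives [[-1, 3, 1], [0, 3, 3], [-2, -1, -2]].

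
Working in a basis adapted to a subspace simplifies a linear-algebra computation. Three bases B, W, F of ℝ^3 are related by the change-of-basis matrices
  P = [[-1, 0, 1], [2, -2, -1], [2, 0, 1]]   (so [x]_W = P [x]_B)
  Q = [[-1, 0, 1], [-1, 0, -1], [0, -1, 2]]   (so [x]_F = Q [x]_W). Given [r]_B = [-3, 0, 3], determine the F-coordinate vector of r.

Apply P to get W-coordinates [6, -9, -3], then Q to get F-coordinates.
The result is [r]_F = [-9, -3, 3].

[-9, -3, 3]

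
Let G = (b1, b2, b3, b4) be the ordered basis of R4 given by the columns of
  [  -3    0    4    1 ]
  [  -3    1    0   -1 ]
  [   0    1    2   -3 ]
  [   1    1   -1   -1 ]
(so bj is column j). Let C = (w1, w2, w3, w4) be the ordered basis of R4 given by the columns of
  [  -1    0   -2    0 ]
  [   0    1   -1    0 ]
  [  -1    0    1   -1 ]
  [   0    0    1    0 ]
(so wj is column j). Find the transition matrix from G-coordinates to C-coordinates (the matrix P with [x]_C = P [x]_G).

Take x = bj: its G-coordinates are the j-th standard unit vector, so P e_j — column j of P — equals [bj]_C.
b1 = w1 - 2w2 + w3 + 0·w4, giving column 1 = [1, -2, 1, 0]; repeating for each j gives P = [[1, -2, -2, 1], [-2, 2, -1, -2], [1, 1, -1, -1], [0, 2, -1, 1]].

[[1, -2, -2, 1], [-2, 2, -1, -2], [1, 1, -1, -1], [0, 2, -1, 1]]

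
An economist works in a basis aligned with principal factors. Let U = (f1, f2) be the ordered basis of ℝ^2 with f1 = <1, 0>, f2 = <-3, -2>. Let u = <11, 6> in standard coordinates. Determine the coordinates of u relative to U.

[u]_U is the unique c with M c = u, where M has columns f1, f2.
System: c_1 - 3c_2 = 11, 0c_1 - 2c_2 = 6; solving gives c_1 = 2, c_2 = -3.
Check: 2f1 - 3f2 = <11, 6>.

<2, -3>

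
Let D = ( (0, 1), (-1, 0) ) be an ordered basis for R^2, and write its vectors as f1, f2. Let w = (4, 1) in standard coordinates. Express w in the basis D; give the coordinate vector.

Write w = c_1 f1 + c_2 f2 and solve for the c_i.
System: 0c_1 - c_2 = 4, c_1 + 0c_2 = 1; solving gives c_1 = 1, c_2 = -4.
Check: f1 - 4f2 = (4, 1).

(1, -4)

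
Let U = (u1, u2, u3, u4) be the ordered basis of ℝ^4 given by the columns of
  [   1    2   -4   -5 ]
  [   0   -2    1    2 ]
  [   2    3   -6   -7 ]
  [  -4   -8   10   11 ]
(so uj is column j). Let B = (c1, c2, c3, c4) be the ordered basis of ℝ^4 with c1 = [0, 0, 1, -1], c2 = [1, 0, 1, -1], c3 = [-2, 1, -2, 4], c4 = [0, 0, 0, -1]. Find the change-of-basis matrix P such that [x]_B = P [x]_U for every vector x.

[[1, 1, -2, -2], [1, -2, -2, -1], [0, -2, 1, 2], [2, 1, -2, 0]]

Column j of P is [uj]_B, since P maps U-coordinates to B-coordinates.
Expressing u1 in B: u1 = c1 + c2 + 0·c3 + 2c4, so column 1 of P is [1, 1, 0, 2].
Doing the same for each uj gives P = [[1, 1, -2, -2], [1, -2, -2, -1], [0, -2, 1, 2], [2, 1, -2, 0]].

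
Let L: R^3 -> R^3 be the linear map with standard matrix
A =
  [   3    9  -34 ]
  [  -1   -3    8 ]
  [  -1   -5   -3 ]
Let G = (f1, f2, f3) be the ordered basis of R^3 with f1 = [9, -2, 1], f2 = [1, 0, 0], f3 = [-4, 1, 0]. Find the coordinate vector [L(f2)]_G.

Compute L(f2) = A f2 = [3, -1, -1] in standard coordinates.
Then write this in G-coordinates: solve for y in y_1 f1 + ... + y_3 f3 = [3, -1, -1].
This gives y = [-1, 0, -3], which is column 2 of [L]_G.

[-1, 0, -3]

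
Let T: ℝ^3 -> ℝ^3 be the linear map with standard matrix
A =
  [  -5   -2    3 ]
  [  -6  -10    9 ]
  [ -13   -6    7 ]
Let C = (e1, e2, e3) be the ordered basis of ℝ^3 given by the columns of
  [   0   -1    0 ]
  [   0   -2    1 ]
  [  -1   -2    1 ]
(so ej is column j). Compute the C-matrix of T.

The j-th column of [T]_C is [T(ej)]_C.
T(e1) = A e1 = (-3, -9, -7) = -2e1 + 3e2 - 3e3, so column 1 is (-2, 3, -3).
Repeating for e2, e3 and assembling the columns gives [[-2, -3, -2], [3, -3, -1], [-3, 2, -3]].

[[-2, -3, -2], [3, -3, -1], [-3, 2, -3]]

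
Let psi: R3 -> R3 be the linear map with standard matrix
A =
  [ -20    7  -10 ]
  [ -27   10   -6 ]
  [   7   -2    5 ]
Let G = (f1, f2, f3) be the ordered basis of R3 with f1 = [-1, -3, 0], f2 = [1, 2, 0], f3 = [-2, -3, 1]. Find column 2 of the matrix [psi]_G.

[-2, -2, 3]

Column 2 of [psi]_G is the G-coordinate vector of psi(f2).
In standard coordinates psi(f2) = A f2 = [-6, -7, 3].
Converting to G: [-6, -7, 3] = -2f1 - 2f2 + 3f3, so the coordinate vector is [-2, -2, 3].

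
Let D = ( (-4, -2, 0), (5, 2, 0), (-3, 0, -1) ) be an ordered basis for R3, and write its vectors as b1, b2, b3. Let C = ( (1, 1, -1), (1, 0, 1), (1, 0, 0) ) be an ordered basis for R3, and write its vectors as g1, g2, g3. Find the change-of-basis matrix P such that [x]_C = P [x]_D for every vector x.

[[-2, 2, 0], [-2, 2, -1], [0, 1, -2]]

Let M have columns bj and N have columns gj. Then for every x, N [x]_C = x = M [x]_D, so P = N^(-1) M.
Since det N = 1, N^(-1) has integer entries; multiplying gives P = [[-2, 2, 0], [-2, 2, -1], [0, 1, -2]].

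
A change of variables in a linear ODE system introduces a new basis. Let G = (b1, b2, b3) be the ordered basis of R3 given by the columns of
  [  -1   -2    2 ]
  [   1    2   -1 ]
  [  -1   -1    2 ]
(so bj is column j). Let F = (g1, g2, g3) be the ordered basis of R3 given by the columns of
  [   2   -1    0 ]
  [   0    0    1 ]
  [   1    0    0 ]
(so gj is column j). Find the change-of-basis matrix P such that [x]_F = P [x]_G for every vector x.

Let M have columns bj and N have columns gj. Then for every x, N [x]_F = x = M [x]_G, so P = N^(-1) M.
Since det N = -1, N^(-1) has integer entries; multiplying gives P = [[-1, -1, 2], [-1, 0, 2], [1, 2, -1]].

[[-1, -1, 2], [-1, 0, 2], [1, 2, -1]]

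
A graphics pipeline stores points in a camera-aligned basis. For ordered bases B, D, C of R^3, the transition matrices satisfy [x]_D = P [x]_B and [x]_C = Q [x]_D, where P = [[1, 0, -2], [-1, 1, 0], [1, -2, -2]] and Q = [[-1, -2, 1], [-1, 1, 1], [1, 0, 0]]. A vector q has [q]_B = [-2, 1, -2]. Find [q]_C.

Apply P to get D-coordinates [2, 3, 0], then Q to get C-coordinates.
The result is [q]_C = [-8, 1, 2].

[-8, 1, 2]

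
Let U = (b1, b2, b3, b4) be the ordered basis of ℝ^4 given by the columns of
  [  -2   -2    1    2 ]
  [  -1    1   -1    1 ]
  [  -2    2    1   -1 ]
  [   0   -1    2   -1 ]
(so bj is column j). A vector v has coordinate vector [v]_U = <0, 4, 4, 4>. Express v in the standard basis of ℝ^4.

<4, 4, 8, 0>

v = M [v]_U, where M has columns b1, ..., b4.
Carrying out the matrix-vector product, v = <4, 4, 8, 0>.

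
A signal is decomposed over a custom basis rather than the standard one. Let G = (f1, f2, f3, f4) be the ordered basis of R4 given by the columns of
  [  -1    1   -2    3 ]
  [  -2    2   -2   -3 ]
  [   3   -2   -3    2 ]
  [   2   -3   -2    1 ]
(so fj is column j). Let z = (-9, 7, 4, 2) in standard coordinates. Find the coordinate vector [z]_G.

(3, 1, -1, -3)

[z]_G is the unique c with M c = z, where M has columns f1, ..., f4.
Solving this 4x4 system gives c = (3, 1, -1, -3).
Check: 3f1 + f2 - f3 - 3f4 = (-9, 7, 4, 2).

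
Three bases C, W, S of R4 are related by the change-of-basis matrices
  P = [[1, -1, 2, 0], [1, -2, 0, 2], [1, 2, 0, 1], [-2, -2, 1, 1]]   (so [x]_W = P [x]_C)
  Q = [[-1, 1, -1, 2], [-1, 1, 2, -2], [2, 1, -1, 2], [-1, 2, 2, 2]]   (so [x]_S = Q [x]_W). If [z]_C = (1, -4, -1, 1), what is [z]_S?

Apply P to get W-coordinates (3, 11, -6, 6), then Q to get S-coordinates.
The result is [z]_S = (26, -16, 35, 19).

(26, -16, 35, 19)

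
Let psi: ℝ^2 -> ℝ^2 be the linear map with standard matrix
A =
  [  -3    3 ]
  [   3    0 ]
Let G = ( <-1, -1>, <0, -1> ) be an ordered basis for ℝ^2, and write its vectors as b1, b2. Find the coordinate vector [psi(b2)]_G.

<3, -3>

Column 2 of [psi]_G is the G-coordinate vector of psi(b2).
In standard coordinates psi(b2) = A b2 = <-3, 0>.
Converting to G: <-3, 0> = 3b1 - 3b2, so the coordinate vector is <3, -3>.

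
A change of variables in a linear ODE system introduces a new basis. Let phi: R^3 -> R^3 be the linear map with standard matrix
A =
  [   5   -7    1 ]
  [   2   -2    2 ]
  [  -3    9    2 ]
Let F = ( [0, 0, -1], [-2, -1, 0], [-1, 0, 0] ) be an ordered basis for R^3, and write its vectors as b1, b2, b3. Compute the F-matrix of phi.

[[2, 3, -3], [2, 2, 2], [-3, -1, 1]]

With P the matrix whose columns are b1, ..., b3, [phi]_F = P^(-1) A P.
Column by column: phi(b1) = A b1 = [-1, -2, -2]; its F-coordinates [2, 2, -3] give column 1.
Continuing for each basis vector yields [phi]_F = [[2, 3, -3], [2, 2, 2], [-3, -1, 1]].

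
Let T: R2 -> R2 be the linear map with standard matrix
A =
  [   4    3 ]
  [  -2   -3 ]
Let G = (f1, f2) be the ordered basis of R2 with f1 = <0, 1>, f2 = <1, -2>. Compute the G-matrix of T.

[[3, 0], [3, -2]]

The j-th column of [T]_G is [T(fj)]_G.
T(f1) = A f1 = <3, -3> = 3f1 + 3f2, so column 1 is <3, 3>.
Repeating for f2 and assembling the columns gives [[3, 0], [3, -2]].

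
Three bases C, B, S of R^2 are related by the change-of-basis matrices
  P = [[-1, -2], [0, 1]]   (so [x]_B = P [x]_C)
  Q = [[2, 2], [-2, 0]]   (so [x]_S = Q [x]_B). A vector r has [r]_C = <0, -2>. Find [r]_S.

First [r]_B = P [r]_C = <4, -2>.
Then [r]_S = Q [r]_B = <4, -8>.

<4, -8>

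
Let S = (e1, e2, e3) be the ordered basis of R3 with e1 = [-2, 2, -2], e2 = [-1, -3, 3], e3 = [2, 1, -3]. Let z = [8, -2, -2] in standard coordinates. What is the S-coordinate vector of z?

[-2, 0, 2]

[z]_S is the unique c with M c = z, where M has columns e1, ..., e3.
Gaussian elimination on [M | z] yields c = (-2, 0, 2).
Check: -2e1 + 0·e2 + 2e3 = [8, -2, -2].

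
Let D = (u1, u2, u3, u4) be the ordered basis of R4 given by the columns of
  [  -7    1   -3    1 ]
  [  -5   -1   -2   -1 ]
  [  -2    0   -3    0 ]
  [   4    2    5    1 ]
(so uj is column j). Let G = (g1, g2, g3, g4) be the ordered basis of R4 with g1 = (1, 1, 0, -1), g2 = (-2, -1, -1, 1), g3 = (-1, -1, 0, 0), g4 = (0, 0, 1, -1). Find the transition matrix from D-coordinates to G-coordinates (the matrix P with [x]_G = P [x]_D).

[[-2, -2, -2, -1], [2, -2, 1, -2], [1, 1, -1, 2], [0, -2, -2, -2]]

Take x = uj: its D-coordinates are the j-th standard unit vector, so P e_j — column j of P — equals [uj]_G.
u1 = -2g1 + 2g2 + g3 + 0·g4, giving column 1 = (-2, 2, 1, 0); repeating for each j gives P = [[-2, -2, -2, -1], [2, -2, 1, -2], [1, 1, -1, 2], [0, -2, -2, -2]].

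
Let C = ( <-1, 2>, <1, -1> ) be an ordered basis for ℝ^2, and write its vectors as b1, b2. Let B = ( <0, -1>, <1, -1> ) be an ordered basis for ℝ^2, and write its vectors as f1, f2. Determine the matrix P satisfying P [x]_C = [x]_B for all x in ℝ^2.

[[-1, 0], [-1, 1]]

Column j of P is [bj]_B, since P maps C-coordinates to B-coordinates.
Expressing b1 in B: b1 = -f1 - f2, so column 1 of P is <-1, -1>.
Doing the same for each bj gives P = [[-1, 0], [-1, 1]].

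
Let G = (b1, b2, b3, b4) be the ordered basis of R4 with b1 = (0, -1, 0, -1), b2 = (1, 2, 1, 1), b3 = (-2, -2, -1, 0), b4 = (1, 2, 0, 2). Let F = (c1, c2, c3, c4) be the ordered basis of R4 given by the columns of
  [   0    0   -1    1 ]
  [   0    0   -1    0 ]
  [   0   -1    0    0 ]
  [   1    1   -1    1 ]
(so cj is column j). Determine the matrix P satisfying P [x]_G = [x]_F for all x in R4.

Column j of P is [bj]_F, since P maps G-coordinates to F-coordinates.
Expressing b1 in F: b1 = -c1 + 0·c2 + c3 + c4, so column 1 of P is (-1, 0, 1, 1).
Doing the same for each bj gives P = [[-1, 1, 1, 1], [0, -1, 1, 0], [1, -2, 2, -2], [1, -1, 0, -1]].

[[-1, 1, 1, 1], [0, -1, 1, 0], [1, -2, 2, -2], [1, -1, 0, -1]]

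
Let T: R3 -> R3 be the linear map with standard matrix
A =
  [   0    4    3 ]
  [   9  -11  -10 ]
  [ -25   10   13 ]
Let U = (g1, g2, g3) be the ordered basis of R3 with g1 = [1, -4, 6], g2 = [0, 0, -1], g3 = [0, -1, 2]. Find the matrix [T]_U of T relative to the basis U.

The j-th column of [T]_U is [T(gj)]_U.
T(g1) = A g1 = [2, -7, 13] = 2g1 - 3g2 - g3, so column 1 is [2, -3, -1].
Repeating for g2, g3 and assembling the columns gives [[2, -3, 2], [-3, -1, -2], [-1, 2, 1]].

[[2, -3, 2], [-3, -1, -2], [-1, 2, 1]]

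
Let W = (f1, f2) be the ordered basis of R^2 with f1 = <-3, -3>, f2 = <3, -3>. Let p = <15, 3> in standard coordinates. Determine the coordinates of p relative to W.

<-3, 2>

Write p = c_1 f1 + c_2 f2 and solve for the c_i.
System: -3c_1 + 3c_2 = 15, -3c_1 - 3c_2 = 3; solving gives c_1 = -3, c_2 = 2.
Check: -3f1 + 2f2 = <15, 3>.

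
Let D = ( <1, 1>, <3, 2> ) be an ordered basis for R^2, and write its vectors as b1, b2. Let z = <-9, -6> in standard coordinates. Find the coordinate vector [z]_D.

<0, -3>

Write z = c_1 b1 + c_2 b2 and solve for the c_i.
System: c_1 + 3c_2 = -9, c_1 + 2c_2 = -6; solving gives c_1 = 0, c_2 = -3.
Check: 0·b1 - 3b2 = <-9, -6>.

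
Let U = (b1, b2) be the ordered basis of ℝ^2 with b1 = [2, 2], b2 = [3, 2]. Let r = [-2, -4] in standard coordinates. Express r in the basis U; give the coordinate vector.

Write r = c_1 b1 + c_2 b2 and solve for the c_i.
System: 2c_1 + 3c_2 = -2, 2c_1 + 2c_2 = -4; solving gives c_1 = -4, c_2 = 2.
Check: -4b1 + 2b2 = [-2, -4].

[-4, 2]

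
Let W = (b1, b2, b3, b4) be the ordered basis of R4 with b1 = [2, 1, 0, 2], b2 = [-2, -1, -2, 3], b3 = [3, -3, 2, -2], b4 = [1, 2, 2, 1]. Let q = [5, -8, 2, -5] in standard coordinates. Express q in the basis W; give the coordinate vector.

Write q = c_1 b1 + ... + c_4 b4 and solve for the c_i.
Gaussian elimination on [M | q] yields c = (0, 0, 2, -1).
Check: 0·b1 + 0·b2 + 2b3 - b4 = [5, -8, 2, -5].

[0, 0, 2, -1]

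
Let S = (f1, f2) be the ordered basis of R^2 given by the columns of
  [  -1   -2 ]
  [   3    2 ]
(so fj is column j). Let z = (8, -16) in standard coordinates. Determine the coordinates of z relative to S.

Write z = c_1 f1 + c_2 f2 and solve for the c_i.
System: -c_1 - 2c_2 = 8, 3c_1 + 2c_2 = -16; solving gives c_1 = -4, c_2 = -2.
Check: -4f1 - 2f2 = (8, -16).

(-4, -2)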